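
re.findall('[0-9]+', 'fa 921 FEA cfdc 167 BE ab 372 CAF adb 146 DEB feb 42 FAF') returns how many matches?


Pattern '[0-9]+' finds one or more digits.
Text: 'fa 921 FEA cfdc 167 BE ab 372 CAF adb 146 DEB feb 42 FAF'
Scanning for matches:
  Match 1: '921'
  Match 2: '167'
  Match 3: '372'
  Match 4: '146'
  Match 5: '42'
Total matches: 5

5


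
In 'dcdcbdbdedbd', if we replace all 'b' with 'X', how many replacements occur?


re.sub('b', 'X', text) replaces every occurrence of 'b' with 'X'.
Text: 'dcdcbdbdedbd'
Scanning for 'b':
  pos 4: 'b' -> replacement #1
  pos 6: 'b' -> replacement #2
  pos 10: 'b' -> replacement #3
Total replacements: 3

3


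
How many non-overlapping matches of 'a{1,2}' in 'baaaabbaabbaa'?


Pattern 'a{1,2}' matches between 1 and 2 consecutive a's (greedy).
String: 'baaaabbaabbaa'
Finding runs of a's and applying greedy matching:
  Run at pos 1: 'aaaa' (length 4)
  Run at pos 7: 'aa' (length 2)
  Run at pos 11: 'aa' (length 2)
Matches: ['aa', 'aa', 'aa', 'aa']
Count: 4

4


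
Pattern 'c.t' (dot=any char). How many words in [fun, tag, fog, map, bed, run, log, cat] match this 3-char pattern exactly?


Pattern 'c.t' means: starts with 'c', any single char, ends with 't'.
Checking each word (must be exactly 3 chars):
  'fun' (len=3): no
  'tag' (len=3): no
  'fog' (len=3): no
  'map' (len=3): no
  'bed' (len=3): no
  'run' (len=3): no
  'log' (len=3): no
  'cat' (len=3): MATCH
Matching words: ['cat']
Total: 1

1


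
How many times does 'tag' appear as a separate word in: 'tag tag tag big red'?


Scanning each word for exact match 'tag':
  Word 1: 'tag' -> MATCH
  Word 2: 'tag' -> MATCH
  Word 3: 'tag' -> MATCH
  Word 4: 'big' -> no
  Word 5: 'red' -> no
Total matches: 3

3


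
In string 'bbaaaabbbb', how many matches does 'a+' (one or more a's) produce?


Pattern 'a+' matches one or more consecutive a's.
String: 'bbaaaabbbb'
Scanning for runs of a:
  Match 1: 'aaaa' (length 4)
Total matches: 1

1


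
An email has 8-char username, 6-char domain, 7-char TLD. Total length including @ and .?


An email address has format: username@domain.tld
Username length: 8
'@' character: 1
Domain length: 6
'.' character: 1
TLD length: 7
Total = 8 + 1 + 6 + 1 + 7 = 23

23


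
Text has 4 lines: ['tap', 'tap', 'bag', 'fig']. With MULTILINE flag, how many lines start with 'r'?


With MULTILINE flag, ^ matches the start of each line.
Lines: ['tap', 'tap', 'bag', 'fig']
Checking which lines start with 'r':
  Line 1: 'tap' -> no
  Line 2: 'tap' -> no
  Line 3: 'bag' -> no
  Line 4: 'fig' -> no
Matching lines: []
Count: 0

0


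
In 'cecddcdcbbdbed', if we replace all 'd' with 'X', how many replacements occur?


re.sub('d', 'X', text) replaces every occurrence of 'd' with 'X'.
Text: 'cecddcdcbbdbed'
Scanning for 'd':
  pos 3: 'd' -> replacement #1
  pos 4: 'd' -> replacement #2
  pos 6: 'd' -> replacement #3
  pos 10: 'd' -> replacement #4
  pos 13: 'd' -> replacement #5
Total replacements: 5

5


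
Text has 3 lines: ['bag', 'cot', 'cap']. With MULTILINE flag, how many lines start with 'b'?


With MULTILINE flag, ^ matches the start of each line.
Lines: ['bag', 'cot', 'cap']
Checking which lines start with 'b':
  Line 1: 'bag' -> MATCH
  Line 2: 'cot' -> no
  Line 3: 'cap' -> no
Matching lines: ['bag']
Count: 1

1


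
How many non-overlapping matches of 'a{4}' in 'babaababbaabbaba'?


Pattern 'a{4}' matches exactly 4 consecutive a's (greedy, non-overlapping).
String: 'babaababbaabbaba'
Scanning for runs of a's:
  Run at pos 1: 'a' (length 1) -> 0 match(es)
  Run at pos 3: 'aa' (length 2) -> 0 match(es)
  Run at pos 6: 'a' (length 1) -> 0 match(es)
  Run at pos 9: 'aa' (length 2) -> 0 match(es)
  Run at pos 13: 'a' (length 1) -> 0 match(es)
  Run at pos 15: 'a' (length 1) -> 0 match(es)
Matches found: []
Total: 0

0


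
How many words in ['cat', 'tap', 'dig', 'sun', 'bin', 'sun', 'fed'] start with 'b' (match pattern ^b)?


Pattern ^b anchors to start of word. Check which words begin with 'b':
  'cat' -> no
  'tap' -> no
  'dig' -> no
  'sun' -> no
  'bin' -> MATCH (starts with 'b')
  'sun' -> no
  'fed' -> no
Matching words: ['bin']
Count: 1

1


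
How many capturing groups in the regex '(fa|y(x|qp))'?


To count capturing groups, count each '(' that starts a group.
Pattern: '(fa|y(x|qp))'
Walking through the pattern:
  Position 0: '(' -> group #1
  Position 5: '(' -> group #2
Total capturing groups: 2

2


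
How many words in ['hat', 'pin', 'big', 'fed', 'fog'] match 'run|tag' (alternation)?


Alternation 'run|tag' matches either 'run' or 'tag'.
Checking each word:
  'hat' -> no
  'pin' -> no
  'big' -> no
  'fed' -> no
  'fog' -> no
Matches: []
Count: 0

0


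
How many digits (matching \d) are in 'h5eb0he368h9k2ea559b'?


\d matches any digit 0-9.
Scanning 'h5eb0he368h9k2ea559b':
  pos 1: '5' -> DIGIT
  pos 4: '0' -> DIGIT
  pos 7: '3' -> DIGIT
  pos 8: '6' -> DIGIT
  pos 9: '8' -> DIGIT
  pos 11: '9' -> DIGIT
  pos 13: '2' -> DIGIT
  pos 16: '5' -> DIGIT
  pos 17: '5' -> DIGIT
  pos 18: '9' -> DIGIT
Digits found: ['5', '0', '3', '6', '8', '9', '2', '5', '5', '9']
Total: 10

10


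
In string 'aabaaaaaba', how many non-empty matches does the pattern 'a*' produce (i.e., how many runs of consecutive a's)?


Pattern 'a*' matches zero or more a's. We want non-empty runs of consecutive a's.
String: 'aabaaaaaba'
Walking through the string to find runs of a's:
  Run 1: positions 0-1 -> 'aa'
  Run 2: positions 3-7 -> 'aaaaa'
  Run 3: positions 9-9 -> 'a'
Non-empty runs found: ['aa', 'aaaaa', 'a']
Count: 3

3


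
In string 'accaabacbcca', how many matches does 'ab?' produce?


Pattern 'ab?' matches 'a' optionally followed by 'b'.
String: 'accaabacbcca'
Scanning left to right for 'a' then checking next char:
  Match 1: 'a' (a not followed by b)
  Match 2: 'a' (a not followed by b)
  Match 3: 'ab' (a followed by b)
  Match 4: 'a' (a not followed by b)
  Match 5: 'a' (a not followed by b)
Total matches: 5

5


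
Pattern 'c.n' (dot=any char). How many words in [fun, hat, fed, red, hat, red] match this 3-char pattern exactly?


Pattern 'c.n' means: starts with 'c', any single char, ends with 'n'.
Checking each word (must be exactly 3 chars):
  'fun' (len=3): no
  'hat' (len=3): no
  'fed' (len=3): no
  'red' (len=3): no
  'hat' (len=3): no
  'red' (len=3): no
Matching words: []
Total: 0

0


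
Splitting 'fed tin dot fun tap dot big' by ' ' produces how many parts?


Splitting by ' ' breaks the string at each occurrence of the separator.
Text: 'fed tin dot fun tap dot big'
Parts after split:
  Part 1: 'fed'
  Part 2: 'tin'
  Part 3: 'dot'
  Part 4: 'fun'
  Part 5: 'tap'
  Part 6: 'dot'
  Part 7: 'big'
Total parts: 7

7


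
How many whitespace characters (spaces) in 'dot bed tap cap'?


\s matches whitespace characters (spaces, tabs, etc.).
Text: 'dot bed tap cap'
This text has 4 words separated by spaces.
Number of spaces = number of words - 1 = 4 - 1 = 3

3


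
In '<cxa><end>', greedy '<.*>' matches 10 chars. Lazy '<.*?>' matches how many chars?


Greedy '<.*>' tries to match as MUCH as possible.
Lazy '<.*?>' tries to match as LITTLE as possible.

String: '<cxa><end>'
Greedy '<.*>' starts at first '<' and extends to the LAST '>': '<cxa><end>' (10 chars)
Lazy '<.*?>' starts at first '<' and stops at the FIRST '>': '<cxa>' (5 chars)

5


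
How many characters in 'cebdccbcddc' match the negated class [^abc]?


Negated class [^abc] matches any char NOT in {a, b, c}
Scanning 'cebdccbcddc':
  pos 0: 'c' -> no (excluded)
  pos 1: 'e' -> MATCH
  pos 2: 'b' -> no (excluded)
  pos 3: 'd' -> MATCH
  pos 4: 'c' -> no (excluded)
  pos 5: 'c' -> no (excluded)
  pos 6: 'b' -> no (excluded)
  pos 7: 'c' -> no (excluded)
  pos 8: 'd' -> MATCH
  pos 9: 'd' -> MATCH
  pos 10: 'c' -> no (excluded)
Total matches: 4

4


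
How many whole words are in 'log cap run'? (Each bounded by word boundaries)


Word boundaries (\b) mark the start/end of each word.
Text: 'log cap run'
Splitting by whitespace:
  Word 1: 'log'
  Word 2: 'cap'
  Word 3: 'run'
Total whole words: 3

3


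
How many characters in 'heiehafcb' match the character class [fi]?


Character class [fi] matches any of: {f, i}
Scanning string 'heiehafcb' character by character:
  pos 0: 'h' -> no
  pos 1: 'e' -> no
  pos 2: 'i' -> MATCH
  pos 3: 'e' -> no
  pos 4: 'h' -> no
  pos 5: 'a' -> no
  pos 6: 'f' -> MATCH
  pos 7: 'c' -> no
  pos 8: 'b' -> no
Total matches: 2

2


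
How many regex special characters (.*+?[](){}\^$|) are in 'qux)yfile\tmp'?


Regex special characters are: . * + ? [ ] ( ) { } \ ^ $ |
Scanning 'qux)yfile\tmp':
  pos 3: ')' -> SPECIAL
  pos 9: '\' -> SPECIAL
Special chars found: [')', '\\']
Total: 2

2


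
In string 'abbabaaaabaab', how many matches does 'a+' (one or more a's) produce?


Pattern 'a+' matches one or more consecutive a's.
String: 'abbabaaaabaab'
Scanning for runs of a:
  Match 1: 'a' (length 1)
  Match 2: 'a' (length 1)
  Match 3: 'aaaa' (length 4)
  Match 4: 'aa' (length 2)
Total matches: 4

4


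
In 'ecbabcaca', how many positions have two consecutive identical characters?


Looking for consecutive identical characters in 'ecbabcaca':
  pos 0-1: 'e' vs 'c' -> different
  pos 1-2: 'c' vs 'b' -> different
  pos 2-3: 'b' vs 'a' -> different
  pos 3-4: 'a' vs 'b' -> different
  pos 4-5: 'b' vs 'c' -> different
  pos 5-6: 'c' vs 'a' -> different
  pos 6-7: 'a' vs 'c' -> different
  pos 7-8: 'c' vs 'a' -> different
Consecutive identical pairs: []
Count: 0

0


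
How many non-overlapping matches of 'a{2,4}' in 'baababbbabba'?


Pattern 'a{2,4}' matches between 2 and 4 consecutive a's (greedy).
String: 'baababbbabba'
Finding runs of a's and applying greedy matching:
  Run at pos 1: 'aa' (length 2)
  Run at pos 4: 'a' (length 1)
  Run at pos 8: 'a' (length 1)
  Run at pos 11: 'a' (length 1)
Matches: ['aa']
Count: 1

1


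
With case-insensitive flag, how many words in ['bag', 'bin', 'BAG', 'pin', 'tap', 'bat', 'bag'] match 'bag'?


Case-insensitive matching: compare each word's lowercase form to 'bag'.
  'bag' -> lower='bag' -> MATCH
  'bin' -> lower='bin' -> no
  'BAG' -> lower='bag' -> MATCH
  'pin' -> lower='pin' -> no
  'tap' -> lower='tap' -> no
  'bat' -> lower='bat' -> no
  'bag' -> lower='bag' -> MATCH
Matches: ['bag', 'BAG', 'bag']
Count: 3

3


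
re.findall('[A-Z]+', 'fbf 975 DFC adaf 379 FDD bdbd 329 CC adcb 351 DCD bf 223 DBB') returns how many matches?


Pattern '[A-Z]+' finds one or more uppercase letters.
Text: 'fbf 975 DFC adaf 379 FDD bdbd 329 CC adcb 351 DCD bf 223 DBB'
Scanning for matches:
  Match 1: 'DFC'
  Match 2: 'FDD'
  Match 3: 'CC'
  Match 4: 'DCD'
  Match 5: 'DBB'
Total matches: 5

5


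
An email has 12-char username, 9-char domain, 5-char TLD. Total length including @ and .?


An email address has format: username@domain.tld
Username length: 12
'@' character: 1
Domain length: 9
'.' character: 1
TLD length: 5
Total = 12 + 1 + 9 + 1 + 5 = 28

28


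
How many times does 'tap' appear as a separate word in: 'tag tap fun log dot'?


Scanning each word for exact match 'tap':
  Word 1: 'tag' -> no
  Word 2: 'tap' -> MATCH
  Word 3: 'fun' -> no
  Word 4: 'log' -> no
  Word 5: 'dot' -> no
Total matches: 1

1


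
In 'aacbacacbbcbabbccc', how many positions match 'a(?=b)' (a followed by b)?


Lookahead 'a(?=b)' matches 'a' only when followed by 'b'.
String: 'aacbacacbbcbabbccc'
Checking each position where char is 'a':
  pos 0: 'a' -> no (next='a')
  pos 1: 'a' -> no (next='c')
  pos 4: 'a' -> no (next='c')
  pos 6: 'a' -> no (next='c')
  pos 12: 'a' -> MATCH (next='b')
Matching positions: [12]
Count: 1

1


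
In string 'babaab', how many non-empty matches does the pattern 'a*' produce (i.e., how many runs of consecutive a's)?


Pattern 'a*' matches zero or more a's. We want non-empty runs of consecutive a's.
String: 'babaab'
Walking through the string to find runs of a's:
  Run 1: positions 1-1 -> 'a'
  Run 2: positions 3-4 -> 'aa'
Non-empty runs found: ['a', 'aa']
Count: 2

2


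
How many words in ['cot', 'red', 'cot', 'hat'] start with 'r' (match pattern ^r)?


Pattern ^r anchors to start of word. Check which words begin with 'r':
  'cot' -> no
  'red' -> MATCH (starts with 'r')
  'cot' -> no
  'hat' -> no
Matching words: ['red']
Count: 1

1


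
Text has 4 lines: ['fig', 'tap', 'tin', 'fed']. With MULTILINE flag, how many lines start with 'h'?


With MULTILINE flag, ^ matches the start of each line.
Lines: ['fig', 'tap', 'tin', 'fed']
Checking which lines start with 'h':
  Line 1: 'fig' -> no
  Line 2: 'tap' -> no
  Line 3: 'tin' -> no
  Line 4: 'fed' -> no
Matching lines: []
Count: 0

0


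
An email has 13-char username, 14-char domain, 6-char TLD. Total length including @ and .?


An email address has format: username@domain.tld
Username length: 13
'@' character: 1
Domain length: 14
'.' character: 1
TLD length: 6
Total = 13 + 1 + 14 + 1 + 6 = 35

35


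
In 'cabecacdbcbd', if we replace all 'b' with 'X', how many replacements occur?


re.sub('b', 'X', text) replaces every occurrence of 'b' with 'X'.
Text: 'cabecacdbcbd'
Scanning for 'b':
  pos 2: 'b' -> replacement #1
  pos 8: 'b' -> replacement #2
  pos 10: 'b' -> replacement #3
Total replacements: 3

3


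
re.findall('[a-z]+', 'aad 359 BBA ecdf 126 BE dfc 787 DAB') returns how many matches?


Pattern '[a-z]+' finds one or more lowercase letters.
Text: 'aad 359 BBA ecdf 126 BE dfc 787 DAB'
Scanning for matches:
  Match 1: 'aad'
  Match 2: 'ecdf'
  Match 3: 'dfc'
Total matches: 3

3


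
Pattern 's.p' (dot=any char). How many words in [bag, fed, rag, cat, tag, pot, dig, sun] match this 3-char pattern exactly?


Pattern 's.p' means: starts with 's', any single char, ends with 'p'.
Checking each word (must be exactly 3 chars):
  'bag' (len=3): no
  'fed' (len=3): no
  'rag' (len=3): no
  'cat' (len=3): no
  'tag' (len=3): no
  'pot' (len=3): no
  'dig' (len=3): no
  'sun' (len=3): no
Matching words: []
Total: 0

0


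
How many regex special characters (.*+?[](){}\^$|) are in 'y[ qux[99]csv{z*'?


Regex special characters are: . * + ? [ ] ( ) { } \ ^ $ |
Scanning 'y[ qux[99]csv{z*':
  pos 1: '[' -> SPECIAL
  pos 6: '[' -> SPECIAL
  pos 9: ']' -> SPECIAL
  pos 13: '{' -> SPECIAL
  pos 15: '*' -> SPECIAL
Special chars found: ['[', '[', ']', '{', '*']
Total: 5

5


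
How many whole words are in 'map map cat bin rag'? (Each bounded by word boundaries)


Word boundaries (\b) mark the start/end of each word.
Text: 'map map cat bin rag'
Splitting by whitespace:
  Word 1: 'map'
  Word 2: 'map'
  Word 3: 'cat'
  Word 4: 'bin'
  Word 5: 'rag'
Total whole words: 5

5


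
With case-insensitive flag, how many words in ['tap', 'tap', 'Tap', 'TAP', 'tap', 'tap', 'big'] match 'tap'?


Case-insensitive matching: compare each word's lowercase form to 'tap'.
  'tap' -> lower='tap' -> MATCH
  'tap' -> lower='tap' -> MATCH
  'Tap' -> lower='tap' -> MATCH
  'TAP' -> lower='tap' -> MATCH
  'tap' -> lower='tap' -> MATCH
  'tap' -> lower='tap' -> MATCH
  'big' -> lower='big' -> no
Matches: ['tap', 'tap', 'Tap', 'TAP', 'tap', 'tap']
Count: 6

6


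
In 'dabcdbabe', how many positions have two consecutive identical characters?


Looking for consecutive identical characters in 'dabcdbabe':
  pos 0-1: 'd' vs 'a' -> different
  pos 1-2: 'a' vs 'b' -> different
  pos 2-3: 'b' vs 'c' -> different
  pos 3-4: 'c' vs 'd' -> different
  pos 4-5: 'd' vs 'b' -> different
  pos 5-6: 'b' vs 'a' -> different
  pos 6-7: 'a' vs 'b' -> different
  pos 7-8: 'b' vs 'e' -> different
Consecutive identical pairs: []
Count: 0

0


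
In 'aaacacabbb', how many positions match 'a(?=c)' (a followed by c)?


Lookahead 'a(?=c)' matches 'a' only when followed by 'c'.
String: 'aaacacabbb'
Checking each position where char is 'a':
  pos 0: 'a' -> no (next='a')
  pos 1: 'a' -> no (next='a')
  pos 2: 'a' -> MATCH (next='c')
  pos 4: 'a' -> MATCH (next='c')
  pos 6: 'a' -> no (next='b')
Matching positions: [2, 4]
Count: 2

2


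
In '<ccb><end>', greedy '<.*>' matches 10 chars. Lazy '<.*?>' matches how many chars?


Greedy '<.*>' tries to match as MUCH as possible.
Lazy '<.*?>' tries to match as LITTLE as possible.

String: '<ccb><end>'
Greedy '<.*>' starts at first '<' and extends to the LAST '>': '<ccb><end>' (10 chars)
Lazy '<.*?>' starts at first '<' and stops at the FIRST '>': '<ccb>' (5 chars)

5


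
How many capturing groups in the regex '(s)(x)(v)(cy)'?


To count capturing groups, count each '(' that starts a group.
Pattern: '(s)(x)(v)(cy)'
Walking through the pattern:
  Position 0: '(' -> group #1
  Position 3: '(' -> group #2
  Position 6: '(' -> group #3
  Position 9: '(' -> group #4
Total capturing groups: 4

4


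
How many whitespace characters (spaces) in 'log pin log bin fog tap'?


\s matches whitespace characters (spaces, tabs, etc.).
Text: 'log pin log bin fog tap'
This text has 6 words separated by spaces.
Number of spaces = number of words - 1 = 6 - 1 = 5

5


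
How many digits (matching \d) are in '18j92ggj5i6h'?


\d matches any digit 0-9.
Scanning '18j92ggj5i6h':
  pos 0: '1' -> DIGIT
  pos 1: '8' -> DIGIT
  pos 3: '9' -> DIGIT
  pos 4: '2' -> DIGIT
  pos 8: '5' -> DIGIT
  pos 10: '6' -> DIGIT
Digits found: ['1', '8', '9', '2', '5', '6']
Total: 6

6


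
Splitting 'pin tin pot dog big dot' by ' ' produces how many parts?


Splitting by ' ' breaks the string at each occurrence of the separator.
Text: 'pin tin pot dog big dot'
Parts after split:
  Part 1: 'pin'
  Part 2: 'tin'
  Part 3: 'pot'
  Part 4: 'dog'
  Part 5: 'big'
  Part 6: 'dot'
Total parts: 6

6


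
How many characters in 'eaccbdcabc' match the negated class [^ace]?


Negated class [^ace] matches any char NOT in {a, c, e}
Scanning 'eaccbdcabc':
  pos 0: 'e' -> no (excluded)
  pos 1: 'a' -> no (excluded)
  pos 2: 'c' -> no (excluded)
  pos 3: 'c' -> no (excluded)
  pos 4: 'b' -> MATCH
  pos 5: 'd' -> MATCH
  pos 6: 'c' -> no (excluded)
  pos 7: 'a' -> no (excluded)
  pos 8: 'b' -> MATCH
  pos 9: 'c' -> no (excluded)
Total matches: 3

3


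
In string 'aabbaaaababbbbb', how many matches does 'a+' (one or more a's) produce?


Pattern 'a+' matches one or more consecutive a's.
String: 'aabbaaaababbbbb'
Scanning for runs of a:
  Match 1: 'aa' (length 2)
  Match 2: 'aaaa' (length 4)
  Match 3: 'a' (length 1)
Total matches: 3

3


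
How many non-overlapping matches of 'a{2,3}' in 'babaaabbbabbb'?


Pattern 'a{2,3}' matches between 2 and 3 consecutive a's (greedy).
String: 'babaaabbbabbb'
Finding runs of a's and applying greedy matching:
  Run at pos 1: 'a' (length 1)
  Run at pos 3: 'aaa' (length 3)
  Run at pos 9: 'a' (length 1)
Matches: ['aaa']
Count: 1

1


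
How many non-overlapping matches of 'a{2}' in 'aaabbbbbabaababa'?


Pattern 'a{2}' matches exactly 2 consecutive a's (greedy, non-overlapping).
String: 'aaabbbbbabaababa'
Scanning for runs of a's:
  Run at pos 0: 'aaa' (length 3) -> 1 match(es)
  Run at pos 8: 'a' (length 1) -> 0 match(es)
  Run at pos 10: 'aa' (length 2) -> 1 match(es)
  Run at pos 13: 'a' (length 1) -> 0 match(es)
  Run at pos 15: 'a' (length 1) -> 0 match(es)
Matches found: ['aa', 'aa']
Total: 2

2


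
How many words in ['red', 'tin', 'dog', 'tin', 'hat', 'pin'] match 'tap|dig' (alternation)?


Alternation 'tap|dig' matches either 'tap' or 'dig'.
Checking each word:
  'red' -> no
  'tin' -> no
  'dog' -> no
  'tin' -> no
  'hat' -> no
  'pin' -> no
Matches: []
Count: 0

0


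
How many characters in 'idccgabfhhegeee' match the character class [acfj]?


Character class [acfj] matches any of: {a, c, f, j}
Scanning string 'idccgabfhhegeee' character by character:
  pos 0: 'i' -> no
  pos 1: 'd' -> no
  pos 2: 'c' -> MATCH
  pos 3: 'c' -> MATCH
  pos 4: 'g' -> no
  pos 5: 'a' -> MATCH
  pos 6: 'b' -> no
  pos 7: 'f' -> MATCH
  pos 8: 'h' -> no
  pos 9: 'h' -> no
  pos 10: 'e' -> no
  pos 11: 'g' -> no
  pos 12: 'e' -> no
  pos 13: 'e' -> no
  pos 14: 'e' -> no
Total matches: 4

4


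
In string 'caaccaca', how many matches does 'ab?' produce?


Pattern 'ab?' matches 'a' optionally followed by 'b'.
String: 'caaccaca'
Scanning left to right for 'a' then checking next char:
  Match 1: 'a' (a not followed by b)
  Match 2: 'a' (a not followed by b)
  Match 3: 'a' (a not followed by b)
  Match 4: 'a' (a not followed by b)
Total matches: 4

4


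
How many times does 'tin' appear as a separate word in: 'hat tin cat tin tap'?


Scanning each word for exact match 'tin':
  Word 1: 'hat' -> no
  Word 2: 'tin' -> MATCH
  Word 3: 'cat' -> no
  Word 4: 'tin' -> MATCH
  Word 5: 'tap' -> no
Total matches: 2

2


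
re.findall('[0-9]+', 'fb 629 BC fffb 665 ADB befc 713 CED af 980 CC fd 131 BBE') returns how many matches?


Pattern '[0-9]+' finds one or more digits.
Text: 'fb 629 BC fffb 665 ADB befc 713 CED af 980 CC fd 131 BBE'
Scanning for matches:
  Match 1: '629'
  Match 2: '665'
  Match 3: '713'
  Match 4: '980'
  Match 5: '131'
Total matches: 5

5


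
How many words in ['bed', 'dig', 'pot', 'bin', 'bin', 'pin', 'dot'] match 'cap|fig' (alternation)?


Alternation 'cap|fig' matches either 'cap' or 'fig'.
Checking each word:
  'bed' -> no
  'dig' -> no
  'pot' -> no
  'bin' -> no
  'bin' -> no
  'pin' -> no
  'dot' -> no
Matches: []
Count: 0

0


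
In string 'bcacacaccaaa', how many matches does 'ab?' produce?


Pattern 'ab?' matches 'a' optionally followed by 'b'.
String: 'bcacacaccaaa'
Scanning left to right for 'a' then checking next char:
  Match 1: 'a' (a not followed by b)
  Match 2: 'a' (a not followed by b)
  Match 3: 'a' (a not followed by b)
  Match 4: 'a' (a not followed by b)
  Match 5: 'a' (a not followed by b)
  Match 6: 'a' (a not followed by b)
Total matches: 6

6


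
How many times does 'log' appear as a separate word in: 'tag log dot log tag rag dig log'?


Scanning each word for exact match 'log':
  Word 1: 'tag' -> no
  Word 2: 'log' -> MATCH
  Word 3: 'dot' -> no
  Word 4: 'log' -> MATCH
  Word 5: 'tag' -> no
  Word 6: 'rag' -> no
  Word 7: 'dig' -> no
  Word 8: 'log' -> MATCH
Total matches: 3

3


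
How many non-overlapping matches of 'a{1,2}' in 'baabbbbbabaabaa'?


Pattern 'a{1,2}' matches between 1 and 2 consecutive a's (greedy).
String: 'baabbbbbabaabaa'
Finding runs of a's and applying greedy matching:
  Run at pos 1: 'aa' (length 2)
  Run at pos 8: 'a' (length 1)
  Run at pos 10: 'aa' (length 2)
  Run at pos 13: 'aa' (length 2)
Matches: ['aa', 'a', 'aa', 'aa']
Count: 4

4


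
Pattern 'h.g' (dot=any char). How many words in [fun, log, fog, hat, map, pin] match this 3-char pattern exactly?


Pattern 'h.g' means: starts with 'h', any single char, ends with 'g'.
Checking each word (must be exactly 3 chars):
  'fun' (len=3): no
  'log' (len=3): no
  'fog' (len=3): no
  'hat' (len=3): no
  'map' (len=3): no
  'pin' (len=3): no
Matching words: []
Total: 0

0


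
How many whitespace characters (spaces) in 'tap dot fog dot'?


\s matches whitespace characters (spaces, tabs, etc.).
Text: 'tap dot fog dot'
This text has 4 words separated by spaces.
Number of spaces = number of words - 1 = 4 - 1 = 3

3


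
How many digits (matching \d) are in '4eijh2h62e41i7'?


\d matches any digit 0-9.
Scanning '4eijh2h62e41i7':
  pos 0: '4' -> DIGIT
  pos 5: '2' -> DIGIT
  pos 7: '6' -> DIGIT
  pos 8: '2' -> DIGIT
  pos 10: '4' -> DIGIT
  pos 11: '1' -> DIGIT
  pos 13: '7' -> DIGIT
Digits found: ['4', '2', '6', '2', '4', '1', '7']
Total: 7

7


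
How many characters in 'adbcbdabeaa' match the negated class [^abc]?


Negated class [^abc] matches any char NOT in {a, b, c}
Scanning 'adbcbdabeaa':
  pos 0: 'a' -> no (excluded)
  pos 1: 'd' -> MATCH
  pos 2: 'b' -> no (excluded)
  pos 3: 'c' -> no (excluded)
  pos 4: 'b' -> no (excluded)
  pos 5: 'd' -> MATCH
  pos 6: 'a' -> no (excluded)
  pos 7: 'b' -> no (excluded)
  pos 8: 'e' -> MATCH
  pos 9: 'a' -> no (excluded)
  pos 10: 'a' -> no (excluded)
Total matches: 3

3


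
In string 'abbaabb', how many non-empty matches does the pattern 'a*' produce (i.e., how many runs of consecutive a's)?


Pattern 'a*' matches zero or more a's. We want non-empty runs of consecutive a's.
String: 'abbaabb'
Walking through the string to find runs of a's:
  Run 1: positions 0-0 -> 'a'
  Run 2: positions 3-4 -> 'aa'
Non-empty runs found: ['a', 'aa']
Count: 2

2


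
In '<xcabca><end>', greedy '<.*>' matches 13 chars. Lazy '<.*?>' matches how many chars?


Greedy '<.*>' tries to match as MUCH as possible.
Lazy '<.*?>' tries to match as LITTLE as possible.

String: '<xcabca><end>'
Greedy '<.*>' starts at first '<' and extends to the LAST '>': '<xcabca><end>' (13 chars)
Lazy '<.*?>' starts at first '<' and stops at the FIRST '>': '<xcabca>' (8 chars)

8


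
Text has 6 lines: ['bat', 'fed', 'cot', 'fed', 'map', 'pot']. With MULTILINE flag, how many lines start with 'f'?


With MULTILINE flag, ^ matches the start of each line.
Lines: ['bat', 'fed', 'cot', 'fed', 'map', 'pot']
Checking which lines start with 'f':
  Line 1: 'bat' -> no
  Line 2: 'fed' -> MATCH
  Line 3: 'cot' -> no
  Line 4: 'fed' -> MATCH
  Line 5: 'map' -> no
  Line 6: 'pot' -> no
Matching lines: ['fed', 'fed']
Count: 2

2


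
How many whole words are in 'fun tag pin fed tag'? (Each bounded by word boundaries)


Word boundaries (\b) mark the start/end of each word.
Text: 'fun tag pin fed tag'
Splitting by whitespace:
  Word 1: 'fun'
  Word 2: 'tag'
  Word 3: 'pin'
  Word 4: 'fed'
  Word 5: 'tag'
Total whole words: 5

5


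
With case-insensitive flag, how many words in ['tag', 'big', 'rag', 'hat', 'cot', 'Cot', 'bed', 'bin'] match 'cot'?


Case-insensitive matching: compare each word's lowercase form to 'cot'.
  'tag' -> lower='tag' -> no
  'big' -> lower='big' -> no
  'rag' -> lower='rag' -> no
  'hat' -> lower='hat' -> no
  'cot' -> lower='cot' -> MATCH
  'Cot' -> lower='cot' -> MATCH
  'bed' -> lower='bed' -> no
  'bin' -> lower='bin' -> no
Matches: ['cot', 'Cot']
Count: 2

2


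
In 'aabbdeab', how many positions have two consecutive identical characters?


Looking for consecutive identical characters in 'aabbdeab':
  pos 0-1: 'a' vs 'a' -> MATCH ('aa')
  pos 1-2: 'a' vs 'b' -> different
  pos 2-3: 'b' vs 'b' -> MATCH ('bb')
  pos 3-4: 'b' vs 'd' -> different
  pos 4-5: 'd' vs 'e' -> different
  pos 5-6: 'e' vs 'a' -> different
  pos 6-7: 'a' vs 'b' -> different
Consecutive identical pairs: ['aa', 'bb']
Count: 2

2


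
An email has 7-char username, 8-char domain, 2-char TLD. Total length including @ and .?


An email address has format: username@domain.tld
Username length: 7
'@' character: 1
Domain length: 8
'.' character: 1
TLD length: 2
Total = 7 + 1 + 8 + 1 + 2 = 19

19


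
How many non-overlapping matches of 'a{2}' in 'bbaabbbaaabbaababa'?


Pattern 'a{2}' matches exactly 2 consecutive a's (greedy, non-overlapping).
String: 'bbaabbbaaabbaababa'
Scanning for runs of a's:
  Run at pos 2: 'aa' (length 2) -> 1 match(es)
  Run at pos 7: 'aaa' (length 3) -> 1 match(es)
  Run at pos 12: 'aa' (length 2) -> 1 match(es)
  Run at pos 15: 'a' (length 1) -> 0 match(es)
  Run at pos 17: 'a' (length 1) -> 0 match(es)
Matches found: ['aa', 'aa', 'aa']
Total: 3

3


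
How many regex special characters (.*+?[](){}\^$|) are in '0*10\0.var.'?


Regex special characters are: . * + ? [ ] ( ) { } \ ^ $ |
Scanning '0*10\0.var.':
  pos 1: '*' -> SPECIAL
  pos 4: '\' -> SPECIAL
  pos 6: '.' -> SPECIAL
  pos 10: '.' -> SPECIAL
Special chars found: ['*', '\\', '.', '.']
Total: 4

4


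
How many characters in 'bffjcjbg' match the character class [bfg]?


Character class [bfg] matches any of: {b, f, g}
Scanning string 'bffjcjbg' character by character:
  pos 0: 'b' -> MATCH
  pos 1: 'f' -> MATCH
  pos 2: 'f' -> MATCH
  pos 3: 'j' -> no
  pos 4: 'c' -> no
  pos 5: 'j' -> no
  pos 6: 'b' -> MATCH
  pos 7: 'g' -> MATCH
Total matches: 5

5


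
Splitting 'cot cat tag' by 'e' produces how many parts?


Splitting by 'e' breaks the string at each occurrence of the separator.
Text: 'cot cat tag'
Parts after split:
  Part 1: 'cot cat tag'
Total parts: 1

1


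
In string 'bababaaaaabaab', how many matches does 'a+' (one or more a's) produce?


Pattern 'a+' matches one or more consecutive a's.
String: 'bababaaaaabaab'
Scanning for runs of a:
  Match 1: 'a' (length 1)
  Match 2: 'a' (length 1)
  Match 3: 'aaaaa' (length 5)
  Match 4: 'aa' (length 2)
Total matches: 4

4


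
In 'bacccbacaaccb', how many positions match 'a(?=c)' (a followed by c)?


Lookahead 'a(?=c)' matches 'a' only when followed by 'c'.
String: 'bacccbacaaccb'
Checking each position where char is 'a':
  pos 1: 'a' -> MATCH (next='c')
  pos 6: 'a' -> MATCH (next='c')
  pos 8: 'a' -> no (next='a')
  pos 9: 'a' -> MATCH (next='c')
Matching positions: [1, 6, 9]
Count: 3

3


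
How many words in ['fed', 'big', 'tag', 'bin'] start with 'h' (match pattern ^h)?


Pattern ^h anchors to start of word. Check which words begin with 'h':
  'fed' -> no
  'big' -> no
  'tag' -> no
  'bin' -> no
Matching words: []
Count: 0

0


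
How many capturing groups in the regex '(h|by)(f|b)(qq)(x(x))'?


To count capturing groups, count each '(' that starts a group.
Pattern: '(h|by)(f|b)(qq)(x(x))'
Walking through the pattern:
  Position 0: '(' -> group #1
  Position 6: '(' -> group #2
  Position 11: '(' -> group #3
  Position 15: '(' -> group #4
  Position 17: '(' -> group #5
Total capturing groups: 5

5


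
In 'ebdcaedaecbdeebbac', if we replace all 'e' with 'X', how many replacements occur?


re.sub('e', 'X', text) replaces every occurrence of 'e' with 'X'.
Text: 'ebdcaedaecbdeebbac'
Scanning for 'e':
  pos 0: 'e' -> replacement #1
  pos 5: 'e' -> replacement #2
  pos 8: 'e' -> replacement #3
  pos 12: 'e' -> replacement #4
  pos 13: 'e' -> replacement #5
Total replacements: 5

5


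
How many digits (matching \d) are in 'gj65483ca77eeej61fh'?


\d matches any digit 0-9.
Scanning 'gj65483ca77eeej61fh':
  pos 2: '6' -> DIGIT
  pos 3: '5' -> DIGIT
  pos 4: '4' -> DIGIT
  pos 5: '8' -> DIGIT
  pos 6: '3' -> DIGIT
  pos 9: '7' -> DIGIT
  pos 10: '7' -> DIGIT
  pos 15: '6' -> DIGIT
  pos 16: '1' -> DIGIT
Digits found: ['6', '5', '4', '8', '3', '7', '7', '6', '1']
Total: 9

9


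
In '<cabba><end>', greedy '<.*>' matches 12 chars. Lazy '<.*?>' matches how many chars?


Greedy '<.*>' tries to match as MUCH as possible.
Lazy '<.*?>' tries to match as LITTLE as possible.

String: '<cabba><end>'
Greedy '<.*>' starts at first '<' and extends to the LAST '>': '<cabba><end>' (12 chars)
Lazy '<.*?>' starts at first '<' and stops at the FIRST '>': '<cabba>' (7 chars)

7


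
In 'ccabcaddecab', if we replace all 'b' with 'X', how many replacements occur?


re.sub('b', 'X', text) replaces every occurrence of 'b' with 'X'.
Text: 'ccabcaddecab'
Scanning for 'b':
  pos 3: 'b' -> replacement #1
  pos 11: 'b' -> replacement #2
Total replacements: 2

2


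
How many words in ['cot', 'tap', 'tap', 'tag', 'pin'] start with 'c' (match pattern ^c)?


Pattern ^c anchors to start of word. Check which words begin with 'c':
  'cot' -> MATCH (starts with 'c')
  'tap' -> no
  'tap' -> no
  'tag' -> no
  'pin' -> no
Matching words: ['cot']
Count: 1

1


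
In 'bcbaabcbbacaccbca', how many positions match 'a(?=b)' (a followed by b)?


Lookahead 'a(?=b)' matches 'a' only when followed by 'b'.
String: 'bcbaabcbbacaccbca'
Checking each position where char is 'a':
  pos 3: 'a' -> no (next='a')
  pos 4: 'a' -> MATCH (next='b')
  pos 9: 'a' -> no (next='c')
  pos 11: 'a' -> no (next='c')
Matching positions: [4]
Count: 1

1


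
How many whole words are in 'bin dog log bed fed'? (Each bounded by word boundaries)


Word boundaries (\b) mark the start/end of each word.
Text: 'bin dog log bed fed'
Splitting by whitespace:
  Word 1: 'bin'
  Word 2: 'dog'
  Word 3: 'log'
  Word 4: 'bed'
  Word 5: 'fed'
Total whole words: 5

5


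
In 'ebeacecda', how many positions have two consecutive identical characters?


Looking for consecutive identical characters in 'ebeacecda':
  pos 0-1: 'e' vs 'b' -> different
  pos 1-2: 'b' vs 'e' -> different
  pos 2-3: 'e' vs 'a' -> different
  pos 3-4: 'a' vs 'c' -> different
  pos 4-5: 'c' vs 'e' -> different
  pos 5-6: 'e' vs 'c' -> different
  pos 6-7: 'c' vs 'd' -> different
  pos 7-8: 'd' vs 'a' -> different
Consecutive identical pairs: []
Count: 0

0


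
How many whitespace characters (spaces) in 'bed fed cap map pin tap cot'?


\s matches whitespace characters (spaces, tabs, etc.).
Text: 'bed fed cap map pin tap cot'
This text has 7 words separated by spaces.
Number of spaces = number of words - 1 = 7 - 1 = 6

6


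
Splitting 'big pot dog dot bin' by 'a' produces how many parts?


Splitting by 'a' breaks the string at each occurrence of the separator.
Text: 'big pot dog dot bin'
Parts after split:
  Part 1: 'big pot dog dot bin'
Total parts: 1

1


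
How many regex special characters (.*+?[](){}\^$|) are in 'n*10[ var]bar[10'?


Regex special characters are: . * + ? [ ] ( ) { } \ ^ $ |
Scanning 'n*10[ var]bar[10':
  pos 1: '*' -> SPECIAL
  pos 4: '[' -> SPECIAL
  pos 9: ']' -> SPECIAL
  pos 13: '[' -> SPECIAL
Special chars found: ['*', '[', ']', '[']
Total: 4

4


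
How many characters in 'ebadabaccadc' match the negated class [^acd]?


Negated class [^acd] matches any char NOT in {a, c, d}
Scanning 'ebadabaccadc':
  pos 0: 'e' -> MATCH
  pos 1: 'b' -> MATCH
  pos 2: 'a' -> no (excluded)
  pos 3: 'd' -> no (excluded)
  pos 4: 'a' -> no (excluded)
  pos 5: 'b' -> MATCH
  pos 6: 'a' -> no (excluded)
  pos 7: 'c' -> no (excluded)
  pos 8: 'c' -> no (excluded)
  pos 9: 'a' -> no (excluded)
  pos 10: 'd' -> no (excluded)
  pos 11: 'c' -> no (excluded)
Total matches: 3

3


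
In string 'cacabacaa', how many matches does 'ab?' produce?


Pattern 'ab?' matches 'a' optionally followed by 'b'.
String: 'cacabacaa'
Scanning left to right for 'a' then checking next char:
  Match 1: 'a' (a not followed by b)
  Match 2: 'ab' (a followed by b)
  Match 3: 'a' (a not followed by b)
  Match 4: 'a' (a not followed by b)
  Match 5: 'a' (a not followed by b)
Total matches: 5

5


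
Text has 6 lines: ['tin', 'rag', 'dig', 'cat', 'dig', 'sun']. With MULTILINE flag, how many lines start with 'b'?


With MULTILINE flag, ^ matches the start of each line.
Lines: ['tin', 'rag', 'dig', 'cat', 'dig', 'sun']
Checking which lines start with 'b':
  Line 1: 'tin' -> no
  Line 2: 'rag' -> no
  Line 3: 'dig' -> no
  Line 4: 'cat' -> no
  Line 5: 'dig' -> no
  Line 6: 'sun' -> no
Matching lines: []
Count: 0

0


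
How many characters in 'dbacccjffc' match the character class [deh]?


Character class [deh] matches any of: {d, e, h}
Scanning string 'dbacccjffc' character by character:
  pos 0: 'd' -> MATCH
  pos 1: 'b' -> no
  pos 2: 'a' -> no
  pos 3: 'c' -> no
  pos 4: 'c' -> no
  pos 5: 'c' -> no
  pos 6: 'j' -> no
  pos 7: 'f' -> no
  pos 8: 'f' -> no
  pos 9: 'c' -> no
Total matches: 1

1


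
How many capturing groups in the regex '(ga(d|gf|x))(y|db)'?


To count capturing groups, count each '(' that starts a group.
Pattern: '(ga(d|gf|x))(y|db)'
Walking through the pattern:
  Position 0: '(' -> group #1
  Position 3: '(' -> group #2
  Position 12: '(' -> group #3
Total capturing groups: 3

3


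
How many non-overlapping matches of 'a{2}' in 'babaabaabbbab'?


Pattern 'a{2}' matches exactly 2 consecutive a's (greedy, non-overlapping).
String: 'babaabaabbbab'
Scanning for runs of a's:
  Run at pos 1: 'a' (length 1) -> 0 match(es)
  Run at pos 3: 'aa' (length 2) -> 1 match(es)
  Run at pos 6: 'aa' (length 2) -> 1 match(es)
  Run at pos 11: 'a' (length 1) -> 0 match(es)
Matches found: ['aa', 'aa']
Total: 2

2


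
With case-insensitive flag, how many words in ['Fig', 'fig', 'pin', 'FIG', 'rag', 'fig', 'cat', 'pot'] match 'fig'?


Case-insensitive matching: compare each word's lowercase form to 'fig'.
  'Fig' -> lower='fig' -> MATCH
  'fig' -> lower='fig' -> MATCH
  'pin' -> lower='pin' -> no
  'FIG' -> lower='fig' -> MATCH
  'rag' -> lower='rag' -> no
  'fig' -> lower='fig' -> MATCH
  'cat' -> lower='cat' -> no
  'pot' -> lower='pot' -> no
Matches: ['Fig', 'fig', 'FIG', 'fig']
Count: 4

4


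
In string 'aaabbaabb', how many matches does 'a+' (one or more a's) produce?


Pattern 'a+' matches one or more consecutive a's.
String: 'aaabbaabb'
Scanning for runs of a:
  Match 1: 'aaa' (length 3)
  Match 2: 'aa' (length 2)
Total matches: 2

2


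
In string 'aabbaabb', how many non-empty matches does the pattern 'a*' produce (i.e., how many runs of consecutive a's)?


Pattern 'a*' matches zero or more a's. We want non-empty runs of consecutive a's.
String: 'aabbaabb'
Walking through the string to find runs of a's:
  Run 1: positions 0-1 -> 'aa'
  Run 2: positions 4-5 -> 'aa'
Non-empty runs found: ['aa', 'aa']
Count: 2

2


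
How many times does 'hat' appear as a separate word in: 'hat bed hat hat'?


Scanning each word for exact match 'hat':
  Word 1: 'hat' -> MATCH
  Word 2: 'bed' -> no
  Word 3: 'hat' -> MATCH
  Word 4: 'hat' -> MATCH
Total matches: 3

3


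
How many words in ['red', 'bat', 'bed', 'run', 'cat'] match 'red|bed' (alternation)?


Alternation 'red|bed' matches either 'red' or 'bed'.
Checking each word:
  'red' -> MATCH
  'bat' -> no
  'bed' -> MATCH
  'run' -> no
  'cat' -> no
Matches: ['red', 'bed']
Count: 2

2


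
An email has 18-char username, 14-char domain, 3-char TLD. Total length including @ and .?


An email address has format: username@domain.tld
Username length: 18
'@' character: 1
Domain length: 14
'.' character: 1
TLD length: 3
Total = 18 + 1 + 14 + 1 + 3 = 37

37


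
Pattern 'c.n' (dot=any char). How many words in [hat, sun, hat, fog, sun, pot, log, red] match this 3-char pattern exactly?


Pattern 'c.n' means: starts with 'c', any single char, ends with 'n'.
Checking each word (must be exactly 3 chars):
  'hat' (len=3): no
  'sun' (len=3): no
  'hat' (len=3): no
  'fog' (len=3): no
  'sun' (len=3): no
  'pot' (len=3): no
  'log' (len=3): no
  'red' (len=3): no
Matching words: []
Total: 0

0


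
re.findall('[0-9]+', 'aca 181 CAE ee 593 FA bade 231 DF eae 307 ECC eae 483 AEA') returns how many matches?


Pattern '[0-9]+' finds one or more digits.
Text: 'aca 181 CAE ee 593 FA bade 231 DF eae 307 ECC eae 483 AEA'
Scanning for matches:
  Match 1: '181'
  Match 2: '593'
  Match 3: '231'
  Match 4: '307'
  Match 5: '483'
Total matches: 5

5


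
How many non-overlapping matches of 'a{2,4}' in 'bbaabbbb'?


Pattern 'a{2,4}' matches between 2 and 4 consecutive a's (greedy).
String: 'bbaabbbb'
Finding runs of a's and applying greedy matching:
  Run at pos 2: 'aa' (length 2)
Matches: ['aa']
Count: 1

1


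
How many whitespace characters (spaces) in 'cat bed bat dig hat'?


\s matches whitespace characters (spaces, tabs, etc.).
Text: 'cat bed bat dig hat'
This text has 5 words separated by spaces.
Number of spaces = number of words - 1 = 5 - 1 = 4

4


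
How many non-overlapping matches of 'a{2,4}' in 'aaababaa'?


Pattern 'a{2,4}' matches between 2 and 4 consecutive a's (greedy).
String: 'aaababaa'
Finding runs of a's and applying greedy matching:
  Run at pos 0: 'aaa' (length 3)
  Run at pos 4: 'a' (length 1)
  Run at pos 6: 'aa' (length 2)
Matches: ['aaa', 'aa']
Count: 2

2


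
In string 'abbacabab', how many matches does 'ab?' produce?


Pattern 'ab?' matches 'a' optionally followed by 'b'.
String: 'abbacabab'
Scanning left to right for 'a' then checking next char:
  Match 1: 'ab' (a followed by b)
  Match 2: 'a' (a not followed by b)
  Match 3: 'ab' (a followed by b)
  Match 4: 'ab' (a followed by b)
Total matches: 4

4


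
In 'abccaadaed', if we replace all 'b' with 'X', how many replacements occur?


re.sub('b', 'X', text) replaces every occurrence of 'b' with 'X'.
Text: 'abccaadaed'
Scanning for 'b':
  pos 1: 'b' -> replacement #1
Total replacements: 1

1


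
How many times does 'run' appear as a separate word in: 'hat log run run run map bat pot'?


Scanning each word for exact match 'run':
  Word 1: 'hat' -> no
  Word 2: 'log' -> no
  Word 3: 'run' -> MATCH
  Word 4: 'run' -> MATCH
  Word 5: 'run' -> MATCH
  Word 6: 'map' -> no
  Word 7: 'bat' -> no
  Word 8: 'pot' -> no
Total matches: 3

3
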